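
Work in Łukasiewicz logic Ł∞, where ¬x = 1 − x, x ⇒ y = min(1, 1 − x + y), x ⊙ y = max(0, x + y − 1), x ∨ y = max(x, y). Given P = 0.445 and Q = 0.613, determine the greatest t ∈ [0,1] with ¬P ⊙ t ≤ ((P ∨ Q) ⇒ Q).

¬P = 1 − 0.445 = 0.555
So the left factor is ¬P = 0.555.
P ∨ Q = max(0.445, 0.613) = 0.613
(P ∨ Q) ⇒ Q = min(1, 1 − 0.613 + 0.613) = min(1, 1.000) = 1.000
So the right-hand bound is (P ∨ Q) ⇒ Q = 1.000.
The residuum of the Łukasiewicz t-norm gives the supremum: min(1, 1 − 0.555 + 1.000).
1 − 0.555 + 1.000 = 1.445, so t = min(1, 1.445) = 1.000.
Check: 0.555 ⊙ 1.000 = max(0, 0.555) = 0.555 ≤ 1.000.

1.000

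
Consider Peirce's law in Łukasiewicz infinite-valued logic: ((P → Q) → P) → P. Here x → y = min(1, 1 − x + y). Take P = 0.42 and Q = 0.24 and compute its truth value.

P → Q = min(1, 1 − 0.42 + 0.24) = min(1, 0.82) = 0.82
(P → Q) → P = min(1, 1 − 0.82 + 0.42) = min(1, 0.60) = 0.60
((P → Q) → P) → P = min(1, 1 − 0.60 + 0.42) = min(1, 0.82) = 0.82
(The value 0.82 < 1 shows this instance is not satisfied; not a Ł∞-tautology in general.)

0.82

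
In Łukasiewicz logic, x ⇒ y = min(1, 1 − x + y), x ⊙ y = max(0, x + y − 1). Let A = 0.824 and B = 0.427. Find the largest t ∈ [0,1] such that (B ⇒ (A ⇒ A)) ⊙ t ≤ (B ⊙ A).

A ⇒ A = min(1, 1 − 0.824 + 0.824) = min(1, 1.000) = 1.000
B ⇒ (A ⇒ A) = min(1, 1 − 0.427 + 1.000) = min(1, 1.573) = 1.000
So the left factor is B ⇒ (A ⇒ A) = 1.000.
B ⊙ A = max(0, 0.427 + 0.824 − 1) = max(0, 0.251) = 0.251
So the right-hand bound is B ⊙ A = 0.251.
The residuum of the Łukasiewicz t-norm gives the supremum: min(1, 1 − 1.000 + 0.251).
1 − 1.000 + 0.251 = 0.251, so t = min(1, 0.251) = 0.251.
Check: 1.000 ⊙ 0.251 = max(0, 0.251) = 0.251 ≤ 0.251.

0.251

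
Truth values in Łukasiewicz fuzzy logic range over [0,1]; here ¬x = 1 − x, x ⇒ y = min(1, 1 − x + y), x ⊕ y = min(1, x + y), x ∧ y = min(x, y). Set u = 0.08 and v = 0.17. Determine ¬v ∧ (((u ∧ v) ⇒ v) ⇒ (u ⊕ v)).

¬v = 1 − 0.17 = 0.83
u ∧ v = min(0.08, 0.17) = 0.08
(u ∧ v) ⇒ v = min(1, 1 − 0.08 + 0.17) = min(1, 1.09) = 1.00
u ⊕ v = min(1, 0.08 + 0.17) = min(1, 0.25) = 0.25
((u ∧ v) ⇒ v) ⇒ (u ⊕ v) = min(1, 1 − 1.00 + 0.25) = min(1, 0.25) = 0.25
¬v ∧ (((u ∧ v) ⇒ v) ⇒ (u ⊕ v)) = min(0.83, 0.25) = 0.25

0.25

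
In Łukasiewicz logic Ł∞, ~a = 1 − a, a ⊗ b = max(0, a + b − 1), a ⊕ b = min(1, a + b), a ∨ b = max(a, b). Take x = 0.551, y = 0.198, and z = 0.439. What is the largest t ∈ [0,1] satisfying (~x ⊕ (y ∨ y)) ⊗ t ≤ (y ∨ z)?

0.792

~x = 1 − 0.551 = 0.449
y ∨ y = max(0.198, 0.198) = 0.198
~x ⊕ (y ∨ y) = min(1, 0.449 + 0.198) = min(1, 0.647) = 0.647
So the left factor is ~x ⊕ (y ∨ y) = 0.647.
y ∨ z = max(0.198, 0.439) = 0.439
So the right-hand bound is y ∨ z = 0.439.
The residuum of the Łukasiewicz t-norm gives the supremum: min(1, 1 − 0.647 + 0.439).
1 − 0.647 + 0.439 = 0.792, so t = min(1, 0.792) = 0.792.
Check: 0.647 ⊗ 0.792 = max(0, 0.439) = 0.439 ≤ 0.439.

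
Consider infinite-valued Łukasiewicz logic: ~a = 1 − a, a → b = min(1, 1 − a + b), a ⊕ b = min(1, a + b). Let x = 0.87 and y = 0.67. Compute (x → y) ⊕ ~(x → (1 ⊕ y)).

0.80

x → y = min(1, 1 − 0.87 + 0.67) = min(1, 0.80) = 0.80
1 ⊕ y = min(1, 1.00 + 0.67) = min(1, 1.67) = 1.00
x → (1 ⊕ y) = min(1, 1 − 0.87 + 1.00) = min(1, 1.13) = 1.00
~(x → (1 ⊕ y)) = 1 − 1.00 = 0.00
(x → y) ⊕ ~(x → (1 ⊕ y)) = min(1, 0.80 + 0.00) = min(1, 0.80) = 0.80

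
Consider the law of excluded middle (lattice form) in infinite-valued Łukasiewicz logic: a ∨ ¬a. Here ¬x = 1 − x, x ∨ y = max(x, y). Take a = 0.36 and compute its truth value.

0.64

¬a = 1 − 0.36 = 0.64
a ∨ ¬a = max(0.36, 0.64) = 0.64
(The value 0.64 < 1 shows this instance is not satisfied; not a Ł∞-tautology — its value is max(a, 1−a).)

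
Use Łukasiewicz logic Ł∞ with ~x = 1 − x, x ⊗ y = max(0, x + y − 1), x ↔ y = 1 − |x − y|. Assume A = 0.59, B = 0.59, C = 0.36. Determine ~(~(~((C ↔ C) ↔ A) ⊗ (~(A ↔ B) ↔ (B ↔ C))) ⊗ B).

C ↔ C = 1 − |0.36 − 0.36| = 1 − 0.00 = 1.00
(C ↔ C) ↔ A = 1 − |1.00 − 0.59| = 1 − 0.41 = 0.59
~((C ↔ C) ↔ A) = 1 − 0.59 = 0.41
A ↔ B = 1 − |0.59 − 0.59| = 1 − 0.00 = 1.00
~(A ↔ B) = 1 − 1.00 = 0.00
B ↔ C = 1 − |0.59 − 0.36| = 1 − 0.23 = 0.77
~(A ↔ B) ↔ (B ↔ C) = 1 − |0.00 − 0.77| = 1 − 0.77 = 0.23
~((C ↔ C) ↔ A) ⊗ (~(A ↔ B) ↔ (B ↔ C)) = max(0, 0.41 + 0.23 − 1) = max(0, -0.36) = 0.00
~(~((C ↔ C) ↔ A) ⊗ (~(A ↔ B) ↔ (B ↔ C))) = 1 − 0.00 = 1.00
~(~((C ↔ C) ↔ A) ⊗ (~(A ↔ B) ↔ (B ↔ C))) ⊗ B = max(0, 1.00 + 0.59 − 1) = max(0, 0.59) = 0.59
~(~(~((C ↔ C) ↔ A) ⊗ (~(A ↔ B) ↔ (B ↔ C))) ⊗ B) = 1 − 0.59 = 0.41

0.41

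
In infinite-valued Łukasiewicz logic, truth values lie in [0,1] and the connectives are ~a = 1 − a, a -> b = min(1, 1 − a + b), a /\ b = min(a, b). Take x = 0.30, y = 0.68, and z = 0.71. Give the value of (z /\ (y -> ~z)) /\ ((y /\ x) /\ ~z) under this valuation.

0.29

~z = 1 − 0.71 = 0.29
y -> ~z = min(1, 1 − 0.68 + 0.29) = min(1, 0.61) = 0.61
z /\ (y -> ~z) = min(0.71, 0.61) = 0.61
y /\ x = min(0.68, 0.30) = 0.30
(y /\ x) /\ ~z = min(0.30, 0.29) = 0.29
(z /\ (y -> ~z)) /\ ((y /\ x) /\ ~z) = min(0.61, 0.29) = 0.29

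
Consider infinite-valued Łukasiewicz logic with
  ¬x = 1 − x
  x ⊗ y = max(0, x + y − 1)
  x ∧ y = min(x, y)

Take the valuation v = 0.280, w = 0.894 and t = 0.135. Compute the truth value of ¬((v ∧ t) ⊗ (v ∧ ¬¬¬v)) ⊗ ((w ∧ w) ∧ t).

v ∧ t = min(0.280, 0.135) = 0.135
¬v = 1 − 0.280 = 0.720
¬¬v = 1 − 0.720 = 0.280
¬¬¬v = 1 − 0.280 = 0.720
v ∧ ¬¬¬v = min(0.280, 0.720) = 0.280
(v ∧ t) ⊗ (v ∧ ¬¬¬v) = max(0, 0.135 + 0.280 − 1) = max(0, -0.585) = 0.000
¬((v ∧ t) ⊗ (v ∧ ¬¬¬v)) = 1 − 0.000 = 1.000
w ∧ w = min(0.894, 0.894) = 0.894
(w ∧ w) ∧ t = min(0.894, 0.135) = 0.135
¬((v ∧ t) ⊗ (v ∧ ¬¬¬v)) ⊗ ((w ∧ w) ∧ t) = max(0, 1.000 + 0.135 − 1) = max(0, 0.135) = 0.135

0.135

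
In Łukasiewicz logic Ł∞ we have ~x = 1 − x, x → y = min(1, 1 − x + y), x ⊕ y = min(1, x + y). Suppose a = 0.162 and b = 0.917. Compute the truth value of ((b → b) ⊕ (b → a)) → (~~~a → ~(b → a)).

0.917

b → b = min(1, 1 − 0.917 + 0.917) = min(1, 1.000) = 1.000
b → a = min(1, 1 − 0.917 + 0.162) = min(1, 0.245) = 0.245
(b → b) ⊕ (b → a) = min(1, 1.000 + 0.245) = min(1, 1.245) = 1.000
~a = 1 − 0.162 = 0.838
~~a = 1 − 0.838 = 0.162
~~~a = 1 − 0.162 = 0.838
~(b → a) = 1 − 0.245 = 0.755
~~~a → ~(b → a) = min(1, 1 − 0.838 + 0.755) = min(1, 0.917) = 0.917
((b → b) ⊕ (b → a)) → (~~~a → ~(b → a)) = min(1, 1 − 1.000 + 0.917) = min(1, 0.917) = 0.917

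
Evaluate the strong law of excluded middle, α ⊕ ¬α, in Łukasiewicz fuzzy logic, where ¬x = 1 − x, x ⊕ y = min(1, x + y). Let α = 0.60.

1.00

¬α = 1 − 0.60 = 0.40
α ⊕ ¬α = min(1, 0.60 + 0.40) = min(1, 1.00) = 1.00
(As expected: always 1 in Ł∞ since a ⊕ (1−a) = 1.)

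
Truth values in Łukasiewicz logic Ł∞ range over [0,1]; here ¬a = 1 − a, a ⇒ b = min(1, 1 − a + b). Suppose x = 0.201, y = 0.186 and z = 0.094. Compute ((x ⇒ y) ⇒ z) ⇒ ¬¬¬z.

1.000

x ⇒ y = min(1, 1 − 0.201 + 0.186) = min(1, 0.985) = 0.985
(x ⇒ y) ⇒ z = min(1, 1 − 0.985 + 0.094) = min(1, 0.109) = 0.109
¬z = 1 − 0.094 = 0.906
¬¬z = 1 − 0.906 = 0.094
¬¬¬z = 1 − 0.094 = 0.906
((x ⇒ y) ⇒ z) ⇒ ¬¬¬z = min(1, 1 − 0.109 + 0.906) = min(1, 1.797) = 1.000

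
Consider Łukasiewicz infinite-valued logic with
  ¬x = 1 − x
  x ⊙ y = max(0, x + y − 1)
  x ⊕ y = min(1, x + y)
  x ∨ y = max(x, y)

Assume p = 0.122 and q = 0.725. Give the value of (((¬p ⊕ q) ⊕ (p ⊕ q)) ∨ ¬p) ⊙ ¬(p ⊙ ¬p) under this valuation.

¬p = 1 − 0.122 = 0.878
¬p ⊕ q = min(1, 0.878 + 0.725) = min(1, 1.603) = 1.000
p ⊕ q = min(1, 0.122 + 0.725) = min(1, 0.847) = 0.847
(¬p ⊕ q) ⊕ (p ⊕ q) = min(1, 1.000 + 0.847) = min(1, 1.847) = 1.000
((¬p ⊕ q) ⊕ (p ⊕ q)) ∨ ¬p = max(1.000, 0.878) = 1.000
p ⊙ ¬p = max(0, 0.122 + 0.878 − 1) = max(0, 0.000) = 0.000
¬(p ⊙ ¬p) = 1 − 0.000 = 1.000
(((¬p ⊕ q) ⊕ (p ⊕ q)) ∨ ¬p) ⊙ ¬(p ⊙ ¬p) = max(0, 1.000 + 1.000 − 1) = max(0, 1.000) = 1.000

1.000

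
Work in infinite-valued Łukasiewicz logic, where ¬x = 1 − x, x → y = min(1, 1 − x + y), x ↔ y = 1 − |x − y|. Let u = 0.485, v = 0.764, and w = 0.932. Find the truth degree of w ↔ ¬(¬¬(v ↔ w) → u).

v ↔ w = 1 − |0.764 − 0.932| = 1 − 0.168 = 0.832
¬(v ↔ w) = 1 − 0.832 = 0.168
¬¬(v ↔ w) = 1 − 0.168 = 0.832
¬¬(v ↔ w) → u = min(1, 1 − 0.832 + 0.485) = min(1, 0.653) = 0.653
¬(¬¬(v ↔ w) → u) = 1 − 0.653 = 0.347
w ↔ ¬(¬¬(v ↔ w) → u) = 1 − |0.932 − 0.347| = 1 − 0.585 = 0.415

0.415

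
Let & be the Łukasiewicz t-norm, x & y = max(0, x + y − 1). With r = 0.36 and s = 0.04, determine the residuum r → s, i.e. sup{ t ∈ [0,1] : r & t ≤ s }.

The residuum of the Łukasiewicz t-norm gives the supremum: min(1, 1 − 0.36 + 0.04).
1 − 0.36 + 0.04 = 0.68, so t = min(1, 0.68) = 0.68.
Check: 0.36 & 0.68 = max(0, 0.04) = 0.04 ≤ 0.04.

0.68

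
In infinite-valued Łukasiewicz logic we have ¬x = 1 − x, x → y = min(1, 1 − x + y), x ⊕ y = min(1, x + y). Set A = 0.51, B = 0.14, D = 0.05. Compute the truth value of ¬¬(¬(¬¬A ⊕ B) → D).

0.70

¬A = 1 − 0.51 = 0.49
¬¬A = 1 − 0.49 = 0.51
¬¬A ⊕ B = min(1, 0.51 + 0.14) = min(1, 0.65) = 0.65
¬(¬¬A ⊕ B) = 1 − 0.65 = 0.35
¬(¬¬A ⊕ B) → D = min(1, 1 − 0.35 + 0.05) = min(1, 0.70) = 0.70
¬(¬(¬¬A ⊕ B) → D) = 1 − 0.70 = 0.30
¬¬(¬(¬¬A ⊕ B) → D) = 1 − 0.30 = 0.70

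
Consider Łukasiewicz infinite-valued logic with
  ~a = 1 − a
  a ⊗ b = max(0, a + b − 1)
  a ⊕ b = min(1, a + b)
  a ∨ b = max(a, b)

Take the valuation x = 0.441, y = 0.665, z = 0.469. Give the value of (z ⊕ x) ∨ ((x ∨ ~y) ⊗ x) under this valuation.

z ⊕ x = min(1, 0.469 + 0.441) = min(1, 0.910) = 0.910
~y = 1 − 0.665 = 0.335
x ∨ ~y = max(0.441, 0.335) = 0.441
(x ∨ ~y) ⊗ x = max(0, 0.441 + 0.441 − 1) = max(0, -0.118) = 0.000
(z ⊕ x) ∨ ((x ∨ ~y) ⊗ x) = max(0.910, 0.000) = 0.910

0.910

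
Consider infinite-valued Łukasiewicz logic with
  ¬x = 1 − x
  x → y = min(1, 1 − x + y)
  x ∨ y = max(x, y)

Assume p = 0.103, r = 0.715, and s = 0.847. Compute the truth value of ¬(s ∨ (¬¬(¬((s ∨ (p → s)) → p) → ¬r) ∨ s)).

p → s = min(1, 1 − 0.103 + 0.847) = min(1, 1.744) = 1.000
s ∨ (p → s) = max(0.847, 1.000) = 1.000
(s ∨ (p → s)) → p = min(1, 1 − 1.000 + 0.103) = min(1, 0.103) = 0.103
¬((s ∨ (p → s)) → p) = 1 − 0.103 = 0.897
¬r = 1 − 0.715 = 0.285
¬((s ∨ (p → s)) → p) → ¬r = min(1, 1 − 0.897 + 0.285) = min(1, 0.388) = 0.388
¬(¬((s ∨ (p → s)) → p) → ¬r) = 1 − 0.388 = 0.612
¬¬(¬((s ∨ (p → s)) → p) → ¬r) = 1 − 0.612 = 0.388
¬¬(¬((s ∨ (p → s)) → p) → ¬r) ∨ s = max(0.388, 0.847) = 0.847
s ∨ (¬¬(¬((s ∨ (p → s)) → p) → ¬r) ∨ s) = max(0.847, 0.847) = 0.847
¬(s ∨ (¬¬(¬((s ∨ (p → s)) → p) → ¬r) ∨ s)) = 1 − 0.847 = 0.153

0.153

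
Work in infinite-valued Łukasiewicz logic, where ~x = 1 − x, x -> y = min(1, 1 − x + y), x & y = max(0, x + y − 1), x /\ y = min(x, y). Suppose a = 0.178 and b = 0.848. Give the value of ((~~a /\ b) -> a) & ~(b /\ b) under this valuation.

0.152

~a = 1 − 0.178 = 0.822
~~a = 1 − 0.822 = 0.178
~~a /\ b = min(0.178, 0.848) = 0.178
(~~a /\ b) -> a = min(1, 1 − 0.178 + 0.178) = min(1, 1.000) = 1.000
b /\ b = min(0.848, 0.848) = 0.848
~(b /\ b) = 1 − 0.848 = 0.152
((~~a /\ b) -> a) & ~(b /\ b) = max(0, 1.000 + 0.152 − 1) = max(0, 0.152) = 0.152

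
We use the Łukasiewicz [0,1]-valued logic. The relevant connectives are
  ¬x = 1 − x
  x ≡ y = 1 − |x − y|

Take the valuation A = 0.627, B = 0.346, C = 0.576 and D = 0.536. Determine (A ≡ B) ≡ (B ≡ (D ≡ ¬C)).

A ≡ B = 1 − |0.627 − 0.346| = 1 − 0.281 = 0.719
¬C = 1 − 0.576 = 0.424
D ≡ ¬C = 1 − |0.536 − 0.424| = 1 − 0.112 = 0.888
B ≡ (D ≡ ¬C) = 1 − |0.346 − 0.888| = 1 − 0.542 = 0.458
(A ≡ B) ≡ (B ≡ (D ≡ ¬C)) = 1 − |0.719 − 0.458| = 1 − 0.261 = 0.739

0.739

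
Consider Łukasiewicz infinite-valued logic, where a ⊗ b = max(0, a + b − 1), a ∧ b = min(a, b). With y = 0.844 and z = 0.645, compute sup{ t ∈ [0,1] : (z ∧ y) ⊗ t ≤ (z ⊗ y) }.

0.844

z ∧ y = min(0.645, 0.844) = 0.645
So the left factor is z ∧ y = 0.645.
z ⊗ y = max(0, 0.645 + 0.844 − 1) = max(0, 0.489) = 0.489
So the right-hand bound is z ⊗ y = 0.489.
The residuum of the Łukasiewicz t-norm gives the supremum: min(1, 1 − 0.645 + 0.489).
1 − 0.645 + 0.489 = 0.844, so t = min(1, 0.844) = 0.844.
Check: 0.645 ⊗ 0.844 = max(0, 0.489) = 0.489 ≤ 0.489.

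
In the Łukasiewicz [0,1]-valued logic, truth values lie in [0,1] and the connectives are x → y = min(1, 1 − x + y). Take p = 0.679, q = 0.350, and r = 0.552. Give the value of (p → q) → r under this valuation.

p → q = min(1, 1 − 0.679 + 0.350) = min(1, 0.671) = 0.671
(p → q) → r = min(1, 1 − 0.671 + 0.552) = min(1, 0.881) = 0.881

0.881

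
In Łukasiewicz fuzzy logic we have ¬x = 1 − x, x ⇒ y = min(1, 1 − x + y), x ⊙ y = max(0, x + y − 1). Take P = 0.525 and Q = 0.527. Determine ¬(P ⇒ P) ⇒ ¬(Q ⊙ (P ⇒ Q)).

P ⇒ P = min(1, 1 − 0.525 + 0.525) = min(1, 1.000) = 1.000
¬(P ⇒ P) = 1 − 1.000 = 0.000
P ⇒ Q = min(1, 1 − 0.525 + 0.527) = min(1, 1.002) = 1.000
Q ⊙ (P ⇒ Q) = max(0, 0.527 + 1.000 − 1) = max(0, 0.527) = 0.527
¬(Q ⊙ (P ⇒ Q)) = 1 − 0.527 = 0.473
¬(P ⇒ P) ⇒ ¬(Q ⊙ (P ⇒ Q)) = min(1, 1 − 0.000 + 0.473) = min(1, 1.473) = 1.000

1.000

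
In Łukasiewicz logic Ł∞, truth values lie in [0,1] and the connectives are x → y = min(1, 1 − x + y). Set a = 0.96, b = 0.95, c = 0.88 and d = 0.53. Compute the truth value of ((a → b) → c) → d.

a → b = min(1, 1 − 0.96 + 0.95) = min(1, 0.99) = 0.99
(a → b) → c = min(1, 1 − 0.99 + 0.88) = min(1, 0.89) = 0.89
((a → b) → c) → d = min(1, 1 − 0.89 + 0.53) = min(1, 0.64) = 0.64

0.64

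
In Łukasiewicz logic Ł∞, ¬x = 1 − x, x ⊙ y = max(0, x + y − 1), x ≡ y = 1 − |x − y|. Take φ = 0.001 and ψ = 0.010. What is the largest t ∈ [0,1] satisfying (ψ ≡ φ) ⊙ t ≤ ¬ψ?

0.999

ψ ≡ φ = 1 − |0.010 − 0.001| = 1 − 0.009 = 0.991
So the left factor is ψ ≡ φ = 0.991.
¬ψ = 1 − 0.010 = 0.990
So the right-hand bound is ¬ψ = 0.990.
The residuum of the Łukasiewicz t-norm gives the supremum: min(1, 1 − 0.991 + 0.990).
1 − 0.991 + 0.990 = 0.999, so t = min(1, 0.999) = 0.999.
Check: 0.991 ⊙ 0.999 = max(0, 0.990) = 0.990 ≤ 0.990.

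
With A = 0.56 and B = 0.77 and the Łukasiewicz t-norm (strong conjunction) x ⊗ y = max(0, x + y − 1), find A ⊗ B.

0.33

A ⊗ B = max(0, 0.56 + 0.77 − 1) = max(0, 0.33) = 0.33
For comparison, the Gödel (minimum) t-norm min(x, y) would give 0.56.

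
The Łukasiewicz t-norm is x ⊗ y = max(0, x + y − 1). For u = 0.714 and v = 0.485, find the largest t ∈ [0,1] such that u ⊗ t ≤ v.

0.771

The residuum of the Łukasiewicz t-norm gives the supremum: min(1, 1 − 0.714 + 0.485).
1 − 0.714 + 0.485 = 0.771, so t = min(1, 0.771) = 0.771.
Check: 0.714 ⊗ 0.771 = max(0, 0.485) = 0.485 ≤ 0.485.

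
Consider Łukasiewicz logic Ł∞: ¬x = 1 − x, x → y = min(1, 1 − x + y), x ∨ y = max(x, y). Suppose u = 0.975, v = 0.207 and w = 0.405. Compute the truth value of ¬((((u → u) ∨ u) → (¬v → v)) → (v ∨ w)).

u → u = min(1, 1 − 0.975 + 0.975) = min(1, 1.000) = 1.000
(u → u) ∨ u = max(1.000, 0.975) = 1.000
¬v = 1 − 0.207 = 0.793
¬v → v = min(1, 1 − 0.793 + 0.207) = min(1, 0.414) = 0.414
((u → u) ∨ u) → (¬v → v) = min(1, 1 − 1.000 + 0.414) = min(1, 0.414) = 0.414
v ∨ w = max(0.207, 0.405) = 0.405
(((u → u) ∨ u) → (¬v → v)) → (v ∨ w) = min(1, 1 − 0.414 + 0.405) = min(1, 0.991) = 0.991
¬((((u → u) ∨ u) → (¬v → v)) → (v ∨ w)) = 1 − 0.991 = 0.009

0.009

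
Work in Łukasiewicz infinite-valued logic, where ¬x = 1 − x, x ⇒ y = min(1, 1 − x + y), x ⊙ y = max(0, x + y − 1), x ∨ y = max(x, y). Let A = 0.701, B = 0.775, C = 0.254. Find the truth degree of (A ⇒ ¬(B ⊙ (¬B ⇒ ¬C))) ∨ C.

0.524

¬B = 1 − 0.775 = 0.225
¬C = 1 − 0.254 = 0.746
¬B ⇒ ¬C = min(1, 1 − 0.225 + 0.746) = min(1, 1.521) = 1.000
B ⊙ (¬B ⇒ ¬C) = max(0, 0.775 + 1.000 − 1) = max(0, 0.775) = 0.775
¬(B ⊙ (¬B ⇒ ¬C)) = 1 − 0.775 = 0.225
A ⇒ ¬(B ⊙ (¬B ⇒ ¬C)) = min(1, 1 − 0.701 + 0.225) = min(1, 0.524) = 0.524
(A ⇒ ¬(B ⊙ (¬B ⇒ ¬C))) ∨ C = max(0.524, 0.254) = 0.524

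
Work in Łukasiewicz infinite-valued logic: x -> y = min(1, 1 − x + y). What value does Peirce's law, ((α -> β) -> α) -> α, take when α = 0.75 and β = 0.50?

0.75

α -> β = min(1, 1 − 0.75 + 0.50) = min(1, 0.75) = 0.75
(α -> β) -> α = min(1, 1 − 0.75 + 0.75) = min(1, 1.00) = 1.00
((α -> β) -> α) -> α = min(1, 1 − 1.00 + 0.75) = min(1, 0.75) = 0.75
(The value 0.75 < 1 shows this instance is not satisfied; not a Ł∞-tautology in general.)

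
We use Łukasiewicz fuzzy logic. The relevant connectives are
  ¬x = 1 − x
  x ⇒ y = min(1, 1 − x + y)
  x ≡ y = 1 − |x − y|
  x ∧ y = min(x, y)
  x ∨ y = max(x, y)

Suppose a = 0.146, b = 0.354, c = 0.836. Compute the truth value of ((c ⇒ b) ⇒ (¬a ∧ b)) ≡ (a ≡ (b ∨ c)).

0.474

c ⇒ b = min(1, 1 − 0.836 + 0.354) = min(1, 0.518) = 0.518
¬a = 1 − 0.146 = 0.854
¬a ∧ b = min(0.854, 0.354) = 0.354
(c ⇒ b) ⇒ (¬a ∧ b) = min(1, 1 − 0.518 + 0.354) = min(1, 0.836) = 0.836
b ∨ c = max(0.354, 0.836) = 0.836
a ≡ (b ∨ c) = 1 − |0.146 − 0.836| = 1 − 0.690 = 0.310
((c ⇒ b) ⇒ (¬a ∧ b)) ≡ (a ≡ (b ∨ c)) = 1 − |0.836 − 0.310| = 1 − 0.526 = 0.474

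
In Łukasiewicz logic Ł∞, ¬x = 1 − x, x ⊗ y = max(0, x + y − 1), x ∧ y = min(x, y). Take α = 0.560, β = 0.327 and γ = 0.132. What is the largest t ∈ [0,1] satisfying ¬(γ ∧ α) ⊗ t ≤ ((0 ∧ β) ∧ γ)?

0.132

γ ∧ α = min(0.132, 0.560) = 0.132
¬(γ ∧ α) = 1 − 0.132 = 0.868
So the left factor is ¬(γ ∧ α) = 0.868.
0 ∧ β = min(0.000, 0.327) = 0.000
(0 ∧ β) ∧ γ = min(0.000, 0.132) = 0.000
So the right-hand bound is (0 ∧ β) ∧ γ = 0.000.
The residuum of the Łukasiewicz t-norm gives the supremum: min(1, 1 − 0.868 + 0.000).
1 − 0.868 + 0.000 = 0.132, so t = min(1, 0.132) = 0.132.
Check: 0.868 ⊗ 0.132 = max(0, 0.000) = 0.000 ≤ 0.000.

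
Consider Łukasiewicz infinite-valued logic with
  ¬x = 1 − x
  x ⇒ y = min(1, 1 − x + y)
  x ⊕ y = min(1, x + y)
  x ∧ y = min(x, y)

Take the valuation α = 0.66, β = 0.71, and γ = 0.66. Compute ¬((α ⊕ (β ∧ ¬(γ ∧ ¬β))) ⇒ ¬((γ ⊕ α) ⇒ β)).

0.71

¬β = 1 − 0.71 = 0.29
γ ∧ ¬β = min(0.66, 0.29) = 0.29
¬(γ ∧ ¬β) = 1 − 0.29 = 0.71
β ∧ ¬(γ ∧ ¬β) = min(0.71, 0.71) = 0.71
α ⊕ (β ∧ ¬(γ ∧ ¬β)) = min(1, 0.66 + 0.71) = min(1, 1.37) = 1.00
γ ⊕ α = min(1, 0.66 + 0.66) = min(1, 1.32) = 1.00
(γ ⊕ α) ⇒ β = min(1, 1 − 1.00 + 0.71) = min(1, 0.71) = 0.71
¬((γ ⊕ α) ⇒ β) = 1 − 0.71 = 0.29
(α ⊕ (β ∧ ¬(γ ∧ ¬β))) ⇒ ¬((γ ⊕ α) ⇒ β) = min(1, 1 − 1.00 + 0.29) = min(1, 0.29) = 0.29
¬((α ⊕ (β ∧ ¬(γ ∧ ¬β))) ⇒ ¬((γ ⊕ α) ⇒ β)) = 1 − 0.29 = 0.71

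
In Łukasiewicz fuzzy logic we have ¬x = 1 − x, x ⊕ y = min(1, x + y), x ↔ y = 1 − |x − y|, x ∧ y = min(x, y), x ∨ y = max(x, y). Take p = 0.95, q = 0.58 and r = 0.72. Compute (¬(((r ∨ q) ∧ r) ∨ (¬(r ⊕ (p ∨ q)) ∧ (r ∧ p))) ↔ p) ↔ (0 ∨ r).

0.61

r ∨ q = max(0.72, 0.58) = 0.72
(r ∨ q) ∧ r = min(0.72, 0.72) = 0.72
p ∨ q = max(0.95, 0.58) = 0.95
r ⊕ (p ∨ q) = min(1, 0.72 + 0.95) = min(1, 1.67) = 1.00
¬(r ⊕ (p ∨ q)) = 1 − 1.00 = 0.00
r ∧ p = min(0.72, 0.95) = 0.72
¬(r ⊕ (p ∨ q)) ∧ (r ∧ p) = min(0.00, 0.72) = 0.00
((r ∨ q) ∧ r) ∨ (¬(r ⊕ (p ∨ q)) ∧ (r ∧ p)) = max(0.72, 0.00) = 0.72
¬(((r ∨ q) ∧ r) ∨ (¬(r ⊕ (p ∨ q)) ∧ (r ∧ p))) = 1 − 0.72 = 0.28
¬(((r ∨ q) ∧ r) ∨ (¬(r ⊕ (p ∨ q)) ∧ (r ∧ p))) ↔ p = 1 − |0.28 − 0.95| = 1 − 0.67 = 0.33
0 ∨ r = max(0.00, 0.72) = 0.72
(¬(((r ∨ q) ∧ r) ∨ (¬(r ⊕ (p ∨ q)) ∧ (r ∧ p))) ↔ p) ↔ (0 ∨ r) = 1 − |0.33 − 0.72| = 1 − 0.39 = 0.61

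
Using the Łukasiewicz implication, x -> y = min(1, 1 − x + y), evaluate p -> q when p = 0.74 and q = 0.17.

0.43

p -> q = min(1, 1 − 0.74 + 0.17) = min(1, 0.43) = 0.43
For comparison, the Gödel implication (1 if x ≤ y else y) would give 0.17.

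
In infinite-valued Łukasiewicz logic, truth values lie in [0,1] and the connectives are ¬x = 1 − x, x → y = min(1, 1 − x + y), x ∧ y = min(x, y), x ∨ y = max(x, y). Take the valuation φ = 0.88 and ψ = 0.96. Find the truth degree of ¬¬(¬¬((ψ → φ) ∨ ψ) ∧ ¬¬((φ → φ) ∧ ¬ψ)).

ψ → φ = min(1, 1 − 0.96 + 0.88) = min(1, 0.92) = 0.92
(ψ → φ) ∨ ψ = max(0.92, 0.96) = 0.96
¬((ψ → φ) ∨ ψ) = 1 − 0.96 = 0.04
¬¬((ψ → φ) ∨ ψ) = 1 − 0.04 = 0.96
φ → φ = min(1, 1 − 0.88 + 0.88) = min(1, 1.00) = 1.00
¬ψ = 1 − 0.96 = 0.04
(φ → φ) ∧ ¬ψ = min(1.00, 0.04) = 0.04
¬((φ → φ) ∧ ¬ψ) = 1 − 0.04 = 0.96
¬¬((φ → φ) ∧ ¬ψ) = 1 − 0.96 = 0.04
¬¬((ψ → φ) ∨ ψ) ∧ ¬¬((φ → φ) ∧ ¬ψ) = min(0.96, 0.04) = 0.04
¬(¬¬((ψ → φ) ∨ ψ) ∧ ¬¬((φ → φ) ∧ ¬ψ)) = 1 − 0.04 = 0.96
¬¬(¬¬((ψ → φ) ∨ ψ) ∧ ¬¬((φ → φ) ∧ ¬ψ)) = 1 − 0.96 = 0.04

0.04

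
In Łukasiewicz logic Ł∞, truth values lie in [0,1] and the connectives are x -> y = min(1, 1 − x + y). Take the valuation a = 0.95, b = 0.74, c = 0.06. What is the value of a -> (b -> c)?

b -> c = min(1, 1 − 0.74 + 0.06) = min(1, 0.32) = 0.32
a -> (b -> c) = min(1, 1 − 0.95 + 0.32) = min(1, 0.37) = 0.37

0.37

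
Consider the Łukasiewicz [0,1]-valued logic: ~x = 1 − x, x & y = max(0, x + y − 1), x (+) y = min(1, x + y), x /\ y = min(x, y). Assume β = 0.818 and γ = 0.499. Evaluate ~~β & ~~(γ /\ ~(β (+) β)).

~β = 1 − 0.818 = 0.182
~~β = 1 − 0.182 = 0.818
β (+) β = min(1, 0.818 + 0.818) = min(1, 1.636) = 1.000
~(β (+) β) = 1 − 1.000 = 0.000
γ /\ ~(β (+) β) = min(0.499, 0.000) = 0.000
~(γ /\ ~(β (+) β)) = 1 − 0.000 = 1.000
~~(γ /\ ~(β (+) β)) = 1 − 1.000 = 0.000
~~β & ~~(γ /\ ~(β (+) β)) = max(0, 0.818 + 0.000 − 1) = max(0, -0.182) = 0.000

0.000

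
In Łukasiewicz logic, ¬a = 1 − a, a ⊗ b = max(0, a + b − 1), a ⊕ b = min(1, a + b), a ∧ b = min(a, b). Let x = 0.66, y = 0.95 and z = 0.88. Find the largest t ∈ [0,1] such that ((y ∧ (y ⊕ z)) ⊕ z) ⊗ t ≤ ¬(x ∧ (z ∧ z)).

y ⊕ z = min(1, 0.95 + 0.88) = min(1, 1.83) = 1.00
y ∧ (y ⊕ z) = min(0.95, 1.00) = 0.95
(y ∧ (y ⊕ z)) ⊕ z = min(1, 0.95 + 0.88) = min(1, 1.83) = 1.00
So the left factor is (y ∧ (y ⊕ z)) ⊕ z = 1.00.
z ∧ z = min(0.88, 0.88) = 0.88
x ∧ (z ∧ z) = min(0.66, 0.88) = 0.66
¬(x ∧ (z ∧ z)) = 1 − 0.66 = 0.34
So the right-hand bound is ¬(x ∧ (z ∧ z)) = 0.34.
The residuum of the Łukasiewicz t-norm gives the supremum: min(1, 1 − 1.00 + 0.34).
1 − 1.00 + 0.34 = 0.34, so t = min(1, 0.34) = 0.34.
Check: 1.00 ⊗ 0.34 = max(0, 0.34) = 0.34 ≤ 0.34.

0.34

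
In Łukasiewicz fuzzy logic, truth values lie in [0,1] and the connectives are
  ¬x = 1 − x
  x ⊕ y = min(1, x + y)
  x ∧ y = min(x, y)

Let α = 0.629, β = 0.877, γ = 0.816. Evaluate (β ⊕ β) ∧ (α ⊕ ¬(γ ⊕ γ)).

β ⊕ β = min(1, 0.877 + 0.877) = min(1, 1.754) = 1.000
γ ⊕ γ = min(1, 0.816 + 0.816) = min(1, 1.632) = 1.000
¬(γ ⊕ γ) = 1 − 1.000 = 0.000
α ⊕ ¬(γ ⊕ γ) = min(1, 0.629 + 0.000) = min(1, 0.629) = 0.629
(β ⊕ β) ∧ (α ⊕ ¬(γ ⊕ γ)) = min(1.000, 0.629) = 0.629

0.629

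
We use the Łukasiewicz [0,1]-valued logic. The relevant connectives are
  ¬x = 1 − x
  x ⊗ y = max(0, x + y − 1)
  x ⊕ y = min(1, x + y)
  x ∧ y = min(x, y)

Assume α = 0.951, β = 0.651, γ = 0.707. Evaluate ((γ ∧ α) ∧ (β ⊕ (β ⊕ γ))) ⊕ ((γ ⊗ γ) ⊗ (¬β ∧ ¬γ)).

γ ∧ α = min(0.707, 0.951) = 0.707
β ⊕ γ = min(1, 0.651 + 0.707) = min(1, 1.358) = 1.000
β ⊕ (β ⊕ γ) = min(1, 0.651 + 1.000) = min(1, 1.651) = 1.000
(γ ∧ α) ∧ (β ⊕ (β ⊕ γ)) = min(0.707, 1.000) = 0.707
γ ⊗ γ = max(0, 0.707 + 0.707 − 1) = max(0, 0.414) = 0.414
¬β = 1 − 0.651 = 0.349
¬γ = 1 − 0.707 = 0.293
¬β ∧ ¬γ = min(0.349, 0.293) = 0.293
(γ ⊗ γ) ⊗ (¬β ∧ ¬γ) = max(0, 0.414 + 0.293 − 1) = max(0, -0.293) = 0.000
((γ ∧ α) ∧ (β ⊕ (β ⊕ γ))) ⊕ ((γ ⊗ γ) ⊗ (¬β ∧ ¬γ)) = min(1, 0.707 + 0.000) = min(1, 0.707) = 0.707

0.707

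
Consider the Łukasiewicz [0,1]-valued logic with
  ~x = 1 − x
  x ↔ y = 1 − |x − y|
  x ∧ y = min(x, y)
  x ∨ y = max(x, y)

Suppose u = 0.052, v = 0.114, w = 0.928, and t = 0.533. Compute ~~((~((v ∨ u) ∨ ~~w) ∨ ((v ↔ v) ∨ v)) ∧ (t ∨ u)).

v ∨ u = max(0.114, 0.052) = 0.114
~w = 1 − 0.928 = 0.072
~~w = 1 − 0.072 = 0.928
(v ∨ u) ∨ ~~w = max(0.114, 0.928) = 0.928
~((v ∨ u) ∨ ~~w) = 1 − 0.928 = 0.072
v ↔ v = 1 − |0.114 − 0.114| = 1 − 0.000 = 1.000
(v ↔ v) ∨ v = max(1.000, 0.114) = 1.000
~((v ∨ u) ∨ ~~w) ∨ ((v ↔ v) ∨ v) = max(0.072, 1.000) = 1.000
t ∨ u = max(0.533, 0.052) = 0.533
(~((v ∨ u) ∨ ~~w) ∨ ((v ↔ v) ∨ v)) ∧ (t ∨ u) = min(1.000, 0.533) = 0.533
~((~((v ∨ u) ∨ ~~w) ∨ ((v ↔ v) ∨ v)) ∧ (t ∨ u)) = 1 − 0.533 = 0.467
~~((~((v ∨ u) ∨ ~~w) ∨ ((v ↔ v) ∨ v)) ∧ (t ∨ u)) = 1 − 0.467 = 0.533

0.533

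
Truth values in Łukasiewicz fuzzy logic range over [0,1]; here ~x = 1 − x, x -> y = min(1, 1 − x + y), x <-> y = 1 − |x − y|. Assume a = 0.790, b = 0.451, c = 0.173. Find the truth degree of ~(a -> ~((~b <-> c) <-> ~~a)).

~b = 1 − 0.451 = 0.549
~b <-> c = 1 − |0.549 − 0.173| = 1 − 0.376 = 0.624
~a = 1 − 0.790 = 0.210
~~a = 1 − 0.210 = 0.790
(~b <-> c) <-> ~~a = 1 − |0.624 − 0.790| = 1 − 0.166 = 0.834
~((~b <-> c) <-> ~~a) = 1 − 0.834 = 0.166
a -> ~((~b <-> c) <-> ~~a) = min(1, 1 − 0.790 + 0.166) = min(1, 0.376) = 0.376
~(a -> ~((~b <-> c) <-> ~~a)) = 1 − 0.376 = 0.624

0.624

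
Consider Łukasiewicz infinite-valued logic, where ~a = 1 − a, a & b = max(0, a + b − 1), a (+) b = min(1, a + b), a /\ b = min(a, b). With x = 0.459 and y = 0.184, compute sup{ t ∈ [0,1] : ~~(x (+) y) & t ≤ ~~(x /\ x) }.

x (+) y = min(1, 0.459 + 0.184) = min(1, 0.643) = 0.643
~(x (+) y) = 1 − 0.643 = 0.357
~~(x (+) y) = 1 − 0.357 = 0.643
So the left factor is ~~(x (+) y) = 0.643.
x /\ x = min(0.459, 0.459) = 0.459
~(x /\ x) = 1 − 0.459 = 0.541
~~(x /\ x) = 1 − 0.541 = 0.459
So the right-hand bound is ~~(x /\ x) = 0.459.
The residuum of the Łukasiewicz t-norm gives the supremum: min(1, 1 − 0.643 + 0.459).
1 − 0.643 + 0.459 = 0.816, so t = min(1, 0.816) = 0.816.
Check: 0.643 & 0.816 = max(0, 0.459) = 0.459 ≤ 0.459.

0.816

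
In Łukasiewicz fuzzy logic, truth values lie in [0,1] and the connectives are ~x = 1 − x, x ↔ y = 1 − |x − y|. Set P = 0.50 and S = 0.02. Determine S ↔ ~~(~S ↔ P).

0.50

~S = 1 − 0.02 = 0.98
~S ↔ P = 1 − |0.98 − 0.50| = 1 − 0.48 = 0.52
~(~S ↔ P) = 1 − 0.52 = 0.48
~~(~S ↔ P) = 1 − 0.48 = 0.52
S ↔ ~~(~S ↔ P) = 1 − |0.02 − 0.52| = 1 − 0.50 = 0.50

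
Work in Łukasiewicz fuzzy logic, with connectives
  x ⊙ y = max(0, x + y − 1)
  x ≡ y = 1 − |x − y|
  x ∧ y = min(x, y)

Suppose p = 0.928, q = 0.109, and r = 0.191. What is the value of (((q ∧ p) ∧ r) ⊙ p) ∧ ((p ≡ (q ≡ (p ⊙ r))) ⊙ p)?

0.037

q ∧ p = min(0.109, 0.928) = 0.109
(q ∧ p) ∧ r = min(0.109, 0.191) = 0.109
((q ∧ p) ∧ r) ⊙ p = max(0, 0.109 + 0.928 − 1) = max(0, 0.037) = 0.037
p ⊙ r = max(0, 0.928 + 0.191 − 1) = max(0, 0.119) = 0.119
q ≡ (p ⊙ r) = 1 − |0.109 − 0.119| = 1 − 0.010 = 0.990
p ≡ (q ≡ (p ⊙ r)) = 1 − |0.928 − 0.990| = 1 − 0.062 = 0.938
(p ≡ (q ≡ (p ⊙ r))) ⊙ p = max(0, 0.938 + 0.928 − 1) = max(0, 0.866) = 0.866
(((q ∧ p) ∧ r) ⊙ p) ∧ ((p ≡ (q ≡ (p ⊙ r))) ⊙ p) = min(0.037, 0.866) = 0.037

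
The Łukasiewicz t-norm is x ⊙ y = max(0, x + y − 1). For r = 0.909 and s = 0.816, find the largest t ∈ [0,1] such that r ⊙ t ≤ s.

The residuum of the Łukasiewicz t-norm gives the supremum: min(1, 1 − 0.909 + 0.816).
1 − 0.909 + 0.816 = 0.907, so t = min(1, 0.907) = 0.907.
Check: 0.909 ⊙ 0.907 = max(0, 0.816) = 0.816 ≤ 0.816.

0.907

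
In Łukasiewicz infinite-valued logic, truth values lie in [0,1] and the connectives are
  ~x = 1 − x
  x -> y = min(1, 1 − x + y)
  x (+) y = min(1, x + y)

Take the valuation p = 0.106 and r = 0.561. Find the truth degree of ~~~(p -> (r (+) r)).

r (+) r = min(1, 0.561 + 0.561) = min(1, 1.122) = 1.000
p -> (r (+) r) = min(1, 1 − 0.106 + 1.000) = min(1, 1.894) = 1.000
~(p -> (r (+) r)) = 1 − 1.000 = 0.000
~~(p -> (r (+) r)) = 1 − 0.000 = 1.000
~~~(p -> (r (+) r)) = 1 − 1.000 = 0.000

0.000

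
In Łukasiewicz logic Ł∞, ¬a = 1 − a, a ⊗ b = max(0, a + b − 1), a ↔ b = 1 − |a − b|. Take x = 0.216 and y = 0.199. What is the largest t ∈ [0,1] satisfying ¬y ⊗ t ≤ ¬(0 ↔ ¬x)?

¬y = 1 − 0.199 = 0.801
So the left factor is ¬y = 0.801.
¬x = 1 − 0.216 = 0.784
0 ↔ ¬x = 1 − |0.000 − 0.784| = 1 − 0.784 = 0.216
¬(0 ↔ ¬x) = 1 − 0.216 = 0.784
So the right-hand bound is ¬(0 ↔ ¬x) = 0.784.
The residuum of the Łukasiewicz t-norm gives the supremum: min(1, 1 − 0.801 + 0.784).
1 − 0.801 + 0.784 = 0.983, so t = min(1, 0.983) = 0.983.
Check: 0.801 ⊗ 0.983 = max(0, 0.784) = 0.784 ≤ 0.784.

0.983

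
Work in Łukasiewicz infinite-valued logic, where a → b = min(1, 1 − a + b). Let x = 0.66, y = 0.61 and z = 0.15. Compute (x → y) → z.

x → y = min(1, 1 − 0.66 + 0.61) = min(1, 0.95) = 0.95
(x → y) → z = min(1, 1 − 0.95 + 0.15) = min(1, 0.20) = 0.20

0.20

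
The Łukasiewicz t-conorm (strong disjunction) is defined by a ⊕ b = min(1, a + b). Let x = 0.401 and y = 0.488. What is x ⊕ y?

0.889

x ⊕ y = min(1, 0.401 + 0.488) = min(1, 0.889) = 0.889
For comparison, the Gödel t-conorm max(a, b) would give 0.488.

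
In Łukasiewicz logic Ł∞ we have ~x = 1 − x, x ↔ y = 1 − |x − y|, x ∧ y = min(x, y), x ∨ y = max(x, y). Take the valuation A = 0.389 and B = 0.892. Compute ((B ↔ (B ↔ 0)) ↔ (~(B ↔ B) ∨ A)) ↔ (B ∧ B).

B ↔ 0 = 1 − |0.892 − 0.000| = 1 − 0.892 = 0.108
B ↔ (B ↔ 0) = 1 − |0.892 − 0.108| = 1 − 0.784 = 0.216
B ↔ B = 1 − |0.892 − 0.892| = 1 − 0.000 = 1.000
~(B ↔ B) = 1 − 1.000 = 0.000
~(B ↔ B) ∨ A = max(0.000, 0.389) = 0.389
(B ↔ (B ↔ 0)) ↔ (~(B ↔ B) ∨ A) = 1 − |0.216 − 0.389| = 1 − 0.173 = 0.827
B ∧ B = min(0.892, 0.892) = 0.892
((B ↔ (B ↔ 0)) ↔ (~(B ↔ B) ∨ A)) ↔ (B ∧ B) = 1 − |0.827 − 0.892| = 1 − 0.065 = 0.935

0.935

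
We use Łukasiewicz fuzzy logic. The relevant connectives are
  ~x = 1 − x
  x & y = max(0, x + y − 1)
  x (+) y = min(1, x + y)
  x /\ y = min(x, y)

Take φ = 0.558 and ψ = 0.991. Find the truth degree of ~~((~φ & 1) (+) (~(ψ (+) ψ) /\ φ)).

~φ = 1 − 0.558 = 0.442
~φ & 1 = max(0, 0.442 + 1.000 − 1) = max(0, 0.442) = 0.442
ψ (+) ψ = min(1, 0.991 + 0.991) = min(1, 1.982) = 1.000
~(ψ (+) ψ) = 1 − 1.000 = 0.000
~(ψ (+) ψ) /\ φ = min(0.000, 0.558) = 0.000
(~φ & 1) (+) (~(ψ (+) ψ) /\ φ) = min(1, 0.442 + 0.000) = min(1, 0.442) = 0.442
~((~φ & 1) (+) (~(ψ (+) ψ) /\ φ)) = 1 − 0.442 = 0.558
~~((~φ & 1) (+) (~(ψ (+) ψ) /\ φ)) = 1 − 0.558 = 0.442

0.442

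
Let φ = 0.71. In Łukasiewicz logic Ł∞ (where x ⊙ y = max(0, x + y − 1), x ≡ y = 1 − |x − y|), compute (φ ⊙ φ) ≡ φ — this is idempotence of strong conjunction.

φ ⊙ φ = max(0, 0.71 + 0.71 − 1) = max(0, 0.42) = 0.42
(φ ⊙ φ) ≡ φ = 1 − |0.42 − 0.71| = 1 − 0.29 = 0.71
(The value 0.71 < 1 shows this instance is not satisfied; fails in Ł∞ since a ⊗ a = max(0, 2a−1) ≠ a in general.)

0.71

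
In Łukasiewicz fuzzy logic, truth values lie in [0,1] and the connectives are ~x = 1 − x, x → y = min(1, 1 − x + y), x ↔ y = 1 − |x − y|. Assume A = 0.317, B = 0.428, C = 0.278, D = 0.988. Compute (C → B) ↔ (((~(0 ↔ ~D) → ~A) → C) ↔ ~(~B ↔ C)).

0.984

C → B = min(1, 1 − 0.278 + 0.428) = min(1, 1.150) = 1.000
~D = 1 − 0.988 = 0.012
0 ↔ ~D = 1 − |0.000 − 0.012| = 1 − 0.012 = 0.988
~(0 ↔ ~D) = 1 − 0.988 = 0.012
~A = 1 − 0.317 = 0.683
~(0 ↔ ~D) → ~A = min(1, 1 − 0.012 + 0.683) = min(1, 1.671) = 1.000
(~(0 ↔ ~D) → ~A) → C = min(1, 1 − 1.000 + 0.278) = min(1, 0.278) = 0.278
~B = 1 − 0.428 = 0.572
~B ↔ C = 1 − |0.572 − 0.278| = 1 − 0.294 = 0.706
~(~B ↔ C) = 1 − 0.706 = 0.294
((~(0 ↔ ~D) → ~A) → C) ↔ ~(~B ↔ C) = 1 − |0.278 − 0.294| = 1 − 0.016 = 0.984
(C → B) ↔ (((~(0 ↔ ~D) → ~A) → C) ↔ ~(~B ↔ C)) = 1 − |1.000 − 0.984| = 1 − 0.016 = 0.984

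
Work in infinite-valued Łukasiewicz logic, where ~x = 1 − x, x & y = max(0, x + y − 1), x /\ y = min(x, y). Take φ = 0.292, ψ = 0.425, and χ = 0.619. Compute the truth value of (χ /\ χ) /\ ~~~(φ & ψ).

0.619

χ /\ χ = min(0.619, 0.619) = 0.619
φ & ψ = max(0, 0.292 + 0.425 − 1) = max(0, -0.283) = 0.000
~(φ & ψ) = 1 − 0.000 = 1.000
~~(φ & ψ) = 1 − 1.000 = 0.000
~~~(φ & ψ) = 1 − 0.000 = 1.000
(χ /\ χ) /\ ~~~(φ & ψ) = min(0.619, 1.000) = 0.619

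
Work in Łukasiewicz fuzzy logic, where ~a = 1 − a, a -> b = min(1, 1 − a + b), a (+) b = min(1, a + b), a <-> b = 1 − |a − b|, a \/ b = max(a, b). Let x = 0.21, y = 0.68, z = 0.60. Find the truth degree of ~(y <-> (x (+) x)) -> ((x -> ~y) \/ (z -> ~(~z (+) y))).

1.00

x (+) x = min(1, 0.21 + 0.21) = min(1, 0.42) = 0.42
y <-> (x (+) x) = 1 − |0.68 − 0.42| = 1 − 0.26 = 0.74
~(y <-> (x (+) x)) = 1 − 0.74 = 0.26
~y = 1 − 0.68 = 0.32
x -> ~y = min(1, 1 − 0.21 + 0.32) = min(1, 1.11) = 1.00
~z = 1 − 0.60 = 0.40
~z (+) y = min(1, 0.40 + 0.68) = min(1, 1.08) = 1.00
~(~z (+) y) = 1 − 1.00 = 0.00
z -> ~(~z (+) y) = min(1, 1 − 0.60 + 0.00) = min(1, 0.40) = 0.40
(x -> ~y) \/ (z -> ~(~z (+) y)) = max(1.00, 0.40) = 1.00
~(y <-> (x (+) x)) -> ((x -> ~y) \/ (z -> ~(~z (+) y))) = min(1, 1 − 0.26 + 1.00) = min(1, 1.74) = 1.00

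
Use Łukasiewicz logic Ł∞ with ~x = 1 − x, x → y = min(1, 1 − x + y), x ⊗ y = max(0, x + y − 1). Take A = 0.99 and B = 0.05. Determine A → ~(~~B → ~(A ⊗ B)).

~B = 1 − 0.05 = 0.95
~~B = 1 − 0.95 = 0.05
A ⊗ B = max(0, 0.99 + 0.05 − 1) = max(0, 0.04) = 0.04
~(A ⊗ B) = 1 − 0.04 = 0.96
~~B → ~(A ⊗ B) = min(1, 1 − 0.05 + 0.96) = min(1, 1.91) = 1.00
~(~~B → ~(A ⊗ B)) = 1 − 1.00 = 0.00
A → ~(~~B → ~(A ⊗ B)) = min(1, 1 − 0.99 + 0.00) = min(1, 0.01) = 0.01

0.01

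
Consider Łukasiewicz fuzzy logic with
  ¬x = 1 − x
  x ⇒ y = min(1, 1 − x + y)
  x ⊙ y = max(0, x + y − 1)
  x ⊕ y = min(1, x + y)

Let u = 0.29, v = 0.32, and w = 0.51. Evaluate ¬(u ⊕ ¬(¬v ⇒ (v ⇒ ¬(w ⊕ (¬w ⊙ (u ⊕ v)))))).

¬v = 1 − 0.32 = 0.68
¬w = 1 − 0.51 = 0.49
u ⊕ v = min(1, 0.29 + 0.32) = min(1, 0.61) = 0.61
¬w ⊙ (u ⊕ v) = max(0, 0.49 + 0.61 − 1) = max(0, 0.10) = 0.10
w ⊕ (¬w ⊙ (u ⊕ v)) = min(1, 0.51 + 0.10) = min(1, 0.61) = 0.61
¬(w ⊕ (¬w ⊙ (u ⊕ v))) = 1 − 0.61 = 0.39
v ⇒ ¬(w ⊕ (¬w ⊙ (u ⊕ v))) = min(1, 1 − 0.32 + 0.39) = min(1, 1.07) = 1.00
¬v ⇒ (v ⇒ ¬(w ⊕ (¬w ⊙ (u ⊕ v)))) = min(1, 1 − 0.68 + 1.00) = min(1, 1.32) = 1.00
¬(¬v ⇒ (v ⇒ ¬(w ⊕ (¬w ⊙ (u ⊕ v))))) = 1 − 1.00 = 0.00
u ⊕ ¬(¬v ⇒ (v ⇒ ¬(w ⊕ (¬w ⊙ (u ⊕ v))))) = min(1, 0.29 + 0.00) = min(1, 0.29) = 0.29
¬(u ⊕ ¬(¬v ⇒ (v ⇒ ¬(w ⊕ (¬w ⊙ (u ⊕ v)))))) = 1 − 0.29 = 0.71

0.71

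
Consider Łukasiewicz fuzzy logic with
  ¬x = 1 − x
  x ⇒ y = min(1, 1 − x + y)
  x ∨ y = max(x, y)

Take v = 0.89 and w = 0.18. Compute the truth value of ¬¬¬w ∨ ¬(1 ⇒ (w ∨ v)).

0.82

¬w = 1 − 0.18 = 0.82
¬¬w = 1 − 0.82 = 0.18
¬¬¬w = 1 − 0.18 = 0.82
w ∨ v = max(0.18, 0.89) = 0.89
1 ⇒ (w ∨ v) = min(1, 1 − 1.00 + 0.89) = min(1, 0.89) = 0.89
¬(1 ⇒ (w ∨ v)) = 1 − 0.89 = 0.11
¬¬¬w ∨ ¬(1 ⇒ (w ∨ v)) = max(0.82, 0.11) = 0.82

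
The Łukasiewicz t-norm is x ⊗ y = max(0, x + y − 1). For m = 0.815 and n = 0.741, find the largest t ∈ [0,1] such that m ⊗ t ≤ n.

The residuum of the Łukasiewicz t-norm gives the supremum: min(1, 1 − 0.815 + 0.741).
1 − 0.815 + 0.741 = 0.926, so t = min(1, 0.926) = 0.926.
Check: 0.815 ⊗ 0.926 = max(0, 0.741) = 0.741 ≤ 0.741.

0.926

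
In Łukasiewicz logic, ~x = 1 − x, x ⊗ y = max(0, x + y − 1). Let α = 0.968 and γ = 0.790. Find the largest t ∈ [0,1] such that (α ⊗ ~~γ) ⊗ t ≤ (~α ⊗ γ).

~γ = 1 − 0.790 = 0.210
~~γ = 1 − 0.210 = 0.790
α ⊗ ~~γ = max(0, 0.968 + 0.790 − 1) = max(0, 0.758) = 0.758
So the left factor is α ⊗ ~~γ = 0.758.
~α = 1 − 0.968 = 0.032
~α ⊗ γ = max(0, 0.032 + 0.790 − 1) = max(0, -0.178) = 0.000
So the right-hand bound is ~α ⊗ γ = 0.000.
The residuum of the Łukasiewicz t-norm gives the supremum: min(1, 1 − 0.758 + 0.000).
1 − 0.758 + 0.000 = 0.242, so t = min(1, 0.242) = 0.242.
Check: 0.758 ⊗ 0.242 = max(0, 0.000) = 0.000 ≤ 0.000.

0.242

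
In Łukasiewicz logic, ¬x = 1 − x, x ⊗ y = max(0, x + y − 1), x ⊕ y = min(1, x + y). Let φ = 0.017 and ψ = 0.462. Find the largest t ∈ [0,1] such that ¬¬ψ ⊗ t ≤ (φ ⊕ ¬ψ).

¬ψ = 1 − 0.462 = 0.538
¬¬ψ = 1 − 0.538 = 0.462
So the left factor is ¬¬ψ = 0.462.
φ ⊕ ¬ψ = min(1, 0.017 + 0.538) = min(1, 0.555) = 0.555
So the right-hand bound is φ ⊕ ¬ψ = 0.555.
The residuum of the Łukasiewicz t-norm gives the supremum: min(1, 1 − 0.462 + 0.555).
1 − 0.462 + 0.555 = 1.093, so t = min(1, 1.093) = 1.000.
Check: 0.462 ⊗ 1.000 = max(0, 0.462) = 0.462 ≤ 0.555.

1.000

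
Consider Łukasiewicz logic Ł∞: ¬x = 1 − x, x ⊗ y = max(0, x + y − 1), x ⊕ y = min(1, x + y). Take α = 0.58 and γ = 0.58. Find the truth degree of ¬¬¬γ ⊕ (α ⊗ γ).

0.58

¬γ = 1 − 0.58 = 0.42
¬¬γ = 1 − 0.42 = 0.58
¬¬¬γ = 1 − 0.58 = 0.42
α ⊗ γ = max(0, 0.58 + 0.58 − 1) = max(0, 0.16) = 0.16
¬¬¬γ ⊕ (α ⊗ γ) = min(1, 0.42 + 0.16) = min(1, 0.58) = 0.58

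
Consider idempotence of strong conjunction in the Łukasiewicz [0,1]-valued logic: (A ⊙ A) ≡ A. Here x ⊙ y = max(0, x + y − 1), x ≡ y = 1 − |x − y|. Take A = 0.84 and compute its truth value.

A ⊙ A = max(0, 0.84 + 0.84 − 1) = max(0, 0.68) = 0.68
(A ⊙ A) ≡ A = 1 − |0.68 − 0.84| = 1 − 0.16 = 0.84
(The value 0.84 < 1 shows this instance is not satisfied; fails in Ł∞ since a ⊗ a = max(0, 2a−1) ≠ a in general.)

0.84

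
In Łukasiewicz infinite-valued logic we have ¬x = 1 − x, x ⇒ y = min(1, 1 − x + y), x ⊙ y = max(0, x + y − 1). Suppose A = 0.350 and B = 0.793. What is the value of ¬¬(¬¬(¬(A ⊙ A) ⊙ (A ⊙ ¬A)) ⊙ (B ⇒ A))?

0.000

A ⊙ A = max(0, 0.350 + 0.350 − 1) = max(0, -0.300) = 0.000
¬(A ⊙ A) = 1 − 0.000 = 1.000
¬A = 1 − 0.350 = 0.650
A ⊙ ¬A = max(0, 0.350 + 0.650 − 1) = max(0, 0.000) = 0.000
¬(A ⊙ A) ⊙ (A ⊙ ¬A) = max(0, 1.000 + 0.000 − 1) = max(0, 0.000) = 0.000
¬(¬(A ⊙ A) ⊙ (A ⊙ ¬A)) = 1 − 0.000 = 1.000
¬¬(¬(A ⊙ A) ⊙ (A ⊙ ¬A)) = 1 − 1.000 = 0.000
B ⇒ A = min(1, 1 − 0.793 + 0.350) = min(1, 0.557) = 0.557
¬¬(¬(A ⊙ A) ⊙ (A ⊙ ¬A)) ⊙ (B ⇒ A) = max(0, 0.000 + 0.557 − 1) = max(0, -0.443) = 0.000
¬(¬¬(¬(A ⊙ A) ⊙ (A ⊙ ¬A)) ⊙ (B ⇒ A)) = 1 − 0.000 = 1.000
¬¬(¬¬(¬(A ⊙ A) ⊙ (A ⊙ ¬A)) ⊙ (B ⇒ A)) = 1 − 1.000 = 0.000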